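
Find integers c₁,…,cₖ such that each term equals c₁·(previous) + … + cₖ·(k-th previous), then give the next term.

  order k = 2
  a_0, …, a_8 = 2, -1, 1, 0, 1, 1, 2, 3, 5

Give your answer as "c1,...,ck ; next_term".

  a_2 = 1·-1 + 1·2 = 1
  a_3 = 1·1 + 1·-1 = 0
  a_4 = 1·0 + 1·1 = 1
  a_5 = 1·1 + 1·0 = 1
  a_6 = 1·1 + 1·1 = 2
  a_7 = 1·2 + 1·1 = 3
  a_8 = 1·3 + 1·2 = 5
  a_9 = 1·5 + 1·3 = 8

1,1 ; 8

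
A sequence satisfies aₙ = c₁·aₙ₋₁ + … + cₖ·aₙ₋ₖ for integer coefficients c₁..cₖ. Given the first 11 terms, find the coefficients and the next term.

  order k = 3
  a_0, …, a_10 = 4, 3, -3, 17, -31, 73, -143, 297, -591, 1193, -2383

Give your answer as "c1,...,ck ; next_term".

  a_3 = -2·-3 + 1·3 + 2·4 = 17
  a_4 = -2·17 + 1·-3 + 2·3 = -31
  a_5 = -2·-31 + 1·17 + 2·-3 = 73
  a_6 = -2·73 + 1·-31 + 2·17 = -143
  a_7 = -2·-143 + 1·73 + 2·-31 = 297
  a_8 = -2·297 + 1·-143 + 2·73 = -591
  a_9 = -2·-591 + 1·297 + 2·-143 = 1193
  a_10 = -2·1193 + 1·-591 + 2·297 = -2383
  a_11 = -2·-2383 + 1·1193 + 2·-591 = 4777

-2,1,2 ; 4777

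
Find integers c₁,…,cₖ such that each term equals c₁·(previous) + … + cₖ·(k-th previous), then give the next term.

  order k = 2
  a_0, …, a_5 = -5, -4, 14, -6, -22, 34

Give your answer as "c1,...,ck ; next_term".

-1,-2 ; 10

  a_2 = -1·-4 + -2·-5 = 14
  a_3 = -1·14 + -2·-4 = -6
  a_4 = -1·-6 + -2·14 = -22
  a_5 = -1·-22 + -2·-6 = 34
  a_6 = -1·34 + -2·-22 = 10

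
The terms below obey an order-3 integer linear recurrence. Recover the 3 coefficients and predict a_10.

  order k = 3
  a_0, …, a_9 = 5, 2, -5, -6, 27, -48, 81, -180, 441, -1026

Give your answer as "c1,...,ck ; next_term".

-3,-3,-3 ; 2295

  a_3 = -3·-5 + -3·2 + -3·5 = -6
  a_4 = -3·-6 + -3·-5 + -3·2 = 27
  a_5 = -3·27 + -3·-6 + -3·-5 = -48
  a_6 = -3·-48 + -3·27 + -3·-6 = 81
  a_7 = -3·81 + -3·-48 + -3·27 = -180
  a_8 = -3·-180 + -3·81 + -3·-48 = 441
  a_9 = -3·441 + -3·-180 + -3·81 = -1026
  a_10 = -3·-1026 + -3·441 + -3·-180 = 2295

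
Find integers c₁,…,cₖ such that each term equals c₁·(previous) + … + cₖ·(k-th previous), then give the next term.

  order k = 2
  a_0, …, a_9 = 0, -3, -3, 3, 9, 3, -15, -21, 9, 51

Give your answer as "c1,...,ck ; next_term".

1,-2 ; 33

  a_2 = 1·-3 + -2·0 = -3
  a_3 = 1·-3 + -2·-3 = 3
  a_4 = 1·3 + -2·-3 = 9
  a_5 = 1·9 + -2·3 = 3
  a_6 = 1·3 + -2·9 = -15
  a_7 = 1·-15 + -2·3 = -21
  a_8 = 1·-21 + -2·-15 = 9
  a_9 = 1·9 + -2·-21 = 51
  a_10 = 1·51 + -2·9 = 33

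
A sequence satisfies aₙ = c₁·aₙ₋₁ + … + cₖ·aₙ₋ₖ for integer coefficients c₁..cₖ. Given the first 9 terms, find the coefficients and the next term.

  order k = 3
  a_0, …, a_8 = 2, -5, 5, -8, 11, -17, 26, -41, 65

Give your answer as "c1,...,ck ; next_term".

-2,0,1 ; -104

  a_3 = -2·5 + 0·-5 + 1·2 = -8
  a_4 = -2·-8 + 0·5 + 1·-5 = 11
  a_5 = -2·11 + 0·-8 + 1·5 = -17
  a_6 = -2·-17 + 0·11 + 1·-8 = 26
  a_7 = -2·26 + 0·-17 + 1·11 = -41
  a_8 = -2·-41 + 0·26 + 1·-17 = 65
  a_9 = -2·65 + 0·-41 + 1·26 = -104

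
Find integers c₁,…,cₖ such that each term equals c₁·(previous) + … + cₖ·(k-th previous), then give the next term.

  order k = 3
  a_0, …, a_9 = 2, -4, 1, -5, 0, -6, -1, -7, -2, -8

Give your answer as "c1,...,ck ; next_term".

1,1,-1 ; -3

  a_3 = 1·1 + 1·-4 + -1·2 = -5
  a_4 = 1·-5 + 1·1 + -1·-4 = 0
  a_5 = 1·0 + 1·-5 + -1·1 = -6
  a_6 = 1·-6 + 1·0 + -1·-5 = -1
  a_7 = 1·-1 + 1·-6 + -1·0 = -7
  a_8 = 1·-7 + 1·-1 + -1·-6 = -2
  a_9 = 1·-2 + 1·-7 + -1·-1 = -8
  a_10 = 1·-8 + 1·-2 + -1·-7 = -3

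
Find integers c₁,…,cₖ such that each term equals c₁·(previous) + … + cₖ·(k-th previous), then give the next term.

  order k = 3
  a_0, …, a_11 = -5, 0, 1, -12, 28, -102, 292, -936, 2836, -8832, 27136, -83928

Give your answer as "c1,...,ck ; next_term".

  a_3 = -2·1 + 4·0 + 2·-5 = -12
  a_4 = -2·-12 + 4·1 + 2·0 = 28
  a_5 = -2·28 + 4·-12 + 2·1 = -102
  a_6 = -2·-102 + 4·28 + 2·-12 = 292
  a_7 = -2·292 + 4·-102 + 2·28 = -936
  a_8 = -2·-936 + 4·292 + 2·-102 = 2836
  a_9 = -2·2836 + 4·-936 + 2·292 = -8832
  a_10 = -2·-8832 + 4·2836 + 2·-936 = 27136
  a_11 = -2·27136 + 4·-8832 + 2·2836 = -83928
  a_12 = -2·-83928 + 4·27136 + 2·-8832 = 258736

-2,4,2 ; 258736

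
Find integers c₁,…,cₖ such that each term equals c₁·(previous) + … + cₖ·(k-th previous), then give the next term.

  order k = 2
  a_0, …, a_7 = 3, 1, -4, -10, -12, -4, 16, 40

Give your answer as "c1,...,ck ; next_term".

2,-2 ; 48

  a_2 = 2·1 + -2·3 = -4
  a_3 = 2·-4 + -2·1 = -10
  a_4 = 2·-10 + -2·-4 = -12
  a_5 = 2·-12 + -2·-10 = -4
  a_6 = 2·-4 + -2·-12 = 16
  a_7 = 2·16 + -2·-4 = 40
  a_8 = 2·40 + -2·16 = 48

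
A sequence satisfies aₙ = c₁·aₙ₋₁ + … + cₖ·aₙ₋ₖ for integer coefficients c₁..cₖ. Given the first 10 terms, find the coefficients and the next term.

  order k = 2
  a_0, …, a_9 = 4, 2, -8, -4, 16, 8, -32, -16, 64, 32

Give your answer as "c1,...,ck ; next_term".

  a_2 = 0·2 + -2·4 = -8
  a_3 = 0·-8 + -2·2 = -4
  a_4 = 0·-4 + -2·-8 = 16
  a_5 = 0·16 + -2·-4 = 8
  a_6 = 0·8 + -2·16 = -32
  a_7 = 0·-32 + -2·8 = -16
  a_8 = 0·-16 + -2·-32 = 64
  a_9 = 0·64 + -2·-16 = 32
  a_10 = 0·32 + -2·64 = -128

0,-2 ; -128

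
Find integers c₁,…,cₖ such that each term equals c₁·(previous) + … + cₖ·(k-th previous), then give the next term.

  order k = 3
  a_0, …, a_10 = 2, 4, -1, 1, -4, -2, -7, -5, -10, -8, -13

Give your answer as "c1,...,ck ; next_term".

1,1,-1 ; -11

  a_3 = 1·-1 + 1·4 + -1·2 = 1
  a_4 = 1·1 + 1·-1 + -1·4 = -4
  a_5 = 1·-4 + 1·1 + -1·-1 = -2
  a_6 = 1·-2 + 1·-4 + -1·1 = -7
  a_7 = 1·-7 + 1·-2 + -1·-4 = -5
  a_8 = 1·-5 + 1·-7 + -1·-2 = -10
  a_9 = 1·-10 + 1·-5 + -1·-7 = -8
  a_10 = 1·-8 + 1·-10 + -1·-5 = -13
  a_11 = 1·-13 + 1·-8 + -1·-10 = -11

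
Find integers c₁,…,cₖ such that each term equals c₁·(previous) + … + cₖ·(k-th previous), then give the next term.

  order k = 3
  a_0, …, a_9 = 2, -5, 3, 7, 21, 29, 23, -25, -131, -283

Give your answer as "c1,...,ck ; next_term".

2,-1,-2 ; -385

  a_3 = 2·3 + -1·-5 + -2·2 = 7
  a_4 = 2·7 + -1·3 + -2·-5 = 21
  a_5 = 2·21 + -1·7 + -2·3 = 29
  a_6 = 2·29 + -1·21 + -2·7 = 23
  a_7 = 2·23 + -1·29 + -2·21 = -25
  a_8 = 2·-25 + -1·23 + -2·29 = -131
  a_9 = 2·-131 + -1·-25 + -2·23 = -283
  a_10 = 2·-283 + -1·-131 + -2·-25 = -385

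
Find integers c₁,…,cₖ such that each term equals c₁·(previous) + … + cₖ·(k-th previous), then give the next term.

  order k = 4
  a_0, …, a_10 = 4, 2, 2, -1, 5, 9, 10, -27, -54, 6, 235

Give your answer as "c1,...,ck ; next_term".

1,-2,-3,4 ; 277

  a_4 = 1·-1 + -2·2 + -3·2 + 4·4 = 5
  a_5 = 1·5 + -2·-1 + -3·2 + 4·2 = 9
  a_6 = 1·9 + -2·5 + -3·-1 + 4·2 = 10
  a_7 = 1·10 + -2·9 + -3·5 + 4·-1 = -27
  a_8 = 1·-27 + -2·10 + -3·9 + 4·5 = -54
  a_9 = 1·-54 + -2·-27 + -3·10 + 4·9 = 6
  a_10 = 1·6 + -2·-54 + -3·-27 + 4·10 = 235
  a_11 = 1·235 + -2·6 + -3·-54 + 4·-27 = 277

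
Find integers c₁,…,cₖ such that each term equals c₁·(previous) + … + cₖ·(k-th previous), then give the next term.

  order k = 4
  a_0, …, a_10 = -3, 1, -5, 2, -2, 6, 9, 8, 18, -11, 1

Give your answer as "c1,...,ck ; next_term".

0,2,-1,-3 ; -64

  a_4 = 0·2 + 2·-5 + -1·1 + -3·-3 = -2
  a_5 = 0·-2 + 2·2 + -1·-5 + -3·1 = 6
  a_6 = 0·6 + 2·-2 + -1·2 + -3·-5 = 9
  a_7 = 0·9 + 2·6 + -1·-2 + -3·2 = 8
  a_8 = 0·8 + 2·9 + -1·6 + -3·-2 = 18
  a_9 = 0·18 + 2·8 + -1·9 + -3·6 = -11
  a_10 = 0·-11 + 2·18 + -1·8 + -3·9 = 1
  a_11 = 0·1 + 2·-11 + -1·18 + -3·8 = -64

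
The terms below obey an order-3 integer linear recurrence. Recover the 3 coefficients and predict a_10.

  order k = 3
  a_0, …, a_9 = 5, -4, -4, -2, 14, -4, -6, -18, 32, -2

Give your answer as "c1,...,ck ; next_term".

-1,-1,-2 ; 6

  a_3 = -1·-4 + -1·-4 + -2·5 = -2
  a_4 = -1·-2 + -1·-4 + -2·-4 = 14
  a_5 = -1·14 + -1·-2 + -2·-4 = -4
  a_6 = -1·-4 + -1·14 + -2·-2 = -6
  a_7 = -1·-6 + -1·-4 + -2·14 = -18
  a_8 = -1·-18 + -1·-6 + -2·-4 = 32
  a_9 = -1·32 + -1·-18 + -2·-6 = -2
  a_10 = -1·-2 + -1·32 + -2·-18 = 6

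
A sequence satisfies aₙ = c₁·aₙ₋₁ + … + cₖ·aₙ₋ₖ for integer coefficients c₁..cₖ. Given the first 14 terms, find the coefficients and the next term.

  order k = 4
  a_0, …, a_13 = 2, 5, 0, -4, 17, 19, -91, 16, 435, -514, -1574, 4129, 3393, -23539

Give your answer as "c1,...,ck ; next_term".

  a_4 = -1·-4 + -4·0 + 1·5 + 4·2 = 17
  a_5 = -1·17 + -4·-4 + 1·0 + 4·5 = 19
  a_6 = -1·19 + -4·17 + 1·-4 + 4·0 = -91
  a_7 = -1·-91 + -4·19 + 1·17 + 4·-4 = 16
  a_8 = -1·16 + -4·-91 + 1·19 + 4·17 = 435
  a_9 = -1·435 + -4·16 + 1·-91 + 4·19 = -514
  a_10 = -1·-514 + -4·435 + 1·16 + 4·-91 = -1574
  a_11 = -1·-1574 + -4·-514 + 1·435 + 4·16 = 4129
  a_12 = -1·4129 + -4·-1574 + 1·-514 + 4·435 = 3393
  a_13 = -1·3393 + -4·4129 + 1·-1574 + 4·-514 = -23539
  a_14 = -1·-23539 + -4·3393 + 1·4129 + 4·-1574 = 7800

-1,-4,1,4 ; 7800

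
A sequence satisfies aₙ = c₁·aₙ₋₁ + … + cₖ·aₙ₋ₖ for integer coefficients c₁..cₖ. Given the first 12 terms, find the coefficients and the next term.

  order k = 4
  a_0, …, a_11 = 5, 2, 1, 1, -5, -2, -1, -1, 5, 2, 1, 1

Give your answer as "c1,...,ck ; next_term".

0,0,0,-1 ; -5

  a_4 = 0·1 + 0·1 + 0·2 + -1·5 = -5
  a_5 = 0·-5 + 0·1 + 0·1 + -1·2 = -2
  a_6 = 0·-2 + 0·-5 + 0·1 + -1·1 = -1
  a_7 = 0·-1 + 0·-2 + 0·-5 + -1·1 = -1
  a_8 = 0·-1 + 0·-1 + 0·-2 + -1·-5 = 5
  a_9 = 0·5 + 0·-1 + 0·-1 + -1·-2 = 2
  a_10 = 0·2 + 0·5 + 0·-1 + -1·-1 = 1
  a_11 = 0·1 + 0·2 + 0·5 + -1·-1 = 1
  a_12 = 0·1 + 0·1 + 0·2 + -1·5 = -5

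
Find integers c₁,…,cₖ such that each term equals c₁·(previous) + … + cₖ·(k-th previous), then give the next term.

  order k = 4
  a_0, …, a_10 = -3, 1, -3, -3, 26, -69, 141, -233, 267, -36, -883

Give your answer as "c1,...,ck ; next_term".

  a_4 = -3·-3 + -3·-3 + -1·1 + -3·-3 = 26
  a_5 = -3·26 + -3·-3 + -1·-3 + -3·1 = -69
  a_6 = -3·-69 + -3·26 + -1·-3 + -3·-3 = 141
  a_7 = -3·141 + -3·-69 + -1·26 + -3·-3 = -233
  a_8 = -3·-233 + -3·141 + -1·-69 + -3·26 = 267
  a_9 = -3·267 + -3·-233 + -1·141 + -3·-69 = -36
  a_10 = -3·-36 + -3·267 + -1·-233 + -3·141 = -883
  a_11 = -3·-883 + -3·-36 + -1·267 + -3·-233 = 3189

-3,-3,-1,-3 ; 3189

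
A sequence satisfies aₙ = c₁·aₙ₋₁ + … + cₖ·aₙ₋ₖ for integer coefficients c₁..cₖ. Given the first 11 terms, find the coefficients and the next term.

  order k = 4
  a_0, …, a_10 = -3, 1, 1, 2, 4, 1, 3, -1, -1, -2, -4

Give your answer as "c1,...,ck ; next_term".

  a_4 = 0·2 + 1·1 + 0·1 + -1·-3 = 4
  a_5 = 0·4 + 1·2 + 0·1 + -1·1 = 1
  a_6 = 0·1 + 1·4 + 0·2 + -1·1 = 3
  a_7 = 0·3 + 1·1 + 0·4 + -1·2 = -1
  a_8 = 0·-1 + 1·3 + 0·1 + -1·4 = -1
  a_9 = 0·-1 + 1·-1 + 0·3 + -1·1 = -2
  a_10 = 0·-2 + 1·-1 + 0·-1 + -1·3 = -4
  a_11 = 0·-4 + 1·-2 + 0·-1 + -1·-1 = -1

0,1,0,-1 ; -1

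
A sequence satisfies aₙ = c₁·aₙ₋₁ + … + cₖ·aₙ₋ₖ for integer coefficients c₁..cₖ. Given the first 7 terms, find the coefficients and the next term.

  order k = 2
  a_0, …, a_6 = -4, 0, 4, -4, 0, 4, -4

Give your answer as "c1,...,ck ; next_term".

  a_2 = -1·0 + -1·-4 = 4
  a_3 = -1·4 + -1·0 = -4
  a_4 = -1·-4 + -1·4 = 0
  a_5 = -1·0 + -1·-4 = 4
  a_6 = -1·4 + -1·0 = -4
  a_7 = -1·-4 + -1·4 = 0

-1,-1 ; 0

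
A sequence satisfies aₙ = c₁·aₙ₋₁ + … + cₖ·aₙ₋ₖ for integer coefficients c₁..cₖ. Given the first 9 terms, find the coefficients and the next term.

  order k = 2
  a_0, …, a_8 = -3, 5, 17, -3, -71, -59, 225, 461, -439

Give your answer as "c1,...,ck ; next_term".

1,-4 ; -2283

  a_2 = 1·5 + -4·-3 = 17
  a_3 = 1·17 + -4·5 = -3
  a_4 = 1·-3 + -4·17 = -71
  a_5 = 1·-71 + -4·-3 = -59
  a_6 = 1·-59 + -4·-71 = 225
  a_7 = 1·225 + -4·-59 = 461
  a_8 = 1·461 + -4·225 = -439
  a_9 = 1·-439 + -4·461 = -2283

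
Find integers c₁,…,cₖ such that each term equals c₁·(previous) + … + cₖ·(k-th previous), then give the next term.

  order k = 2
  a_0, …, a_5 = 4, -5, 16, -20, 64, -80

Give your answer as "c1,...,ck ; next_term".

  a_2 = 0·-5 + 4·4 = 16
  a_3 = 0·16 + 4·-5 = -20
  a_4 = 0·-20 + 4·16 = 64
  a_5 = 0·64 + 4·-20 = -80
  a_6 = 0·-80 + 4·64 = 256

0,4 ; 256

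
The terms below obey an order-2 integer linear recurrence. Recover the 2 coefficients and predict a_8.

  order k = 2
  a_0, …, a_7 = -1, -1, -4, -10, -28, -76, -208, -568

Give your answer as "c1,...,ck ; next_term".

  a_2 = 2·-1 + 2·-1 = -4
  a_3 = 2·-4 + 2·-1 = -10
  a_4 = 2·-10 + 2·-4 = -28
  a_5 = 2·-28 + 2·-10 = -76
  a_6 = 2·-76 + 2·-28 = -208
  a_7 = 2·-208 + 2·-76 = -568
  a_8 = 2·-568 + 2·-208 = -1552

2,2 ; -1552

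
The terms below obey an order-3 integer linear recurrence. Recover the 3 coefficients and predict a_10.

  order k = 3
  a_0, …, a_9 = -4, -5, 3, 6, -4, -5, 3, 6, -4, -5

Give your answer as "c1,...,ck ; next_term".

-1,-1,-1 ; 3

  a_3 = -1·3 + -1·-5 + -1·-4 = 6
  a_4 = -1·6 + -1·3 + -1·-5 = -4
  a_5 = -1·-4 + -1·6 + -1·3 = -5
  a_6 = -1·-5 + -1·-4 + -1·6 = 3
  a_7 = -1·3 + -1·-5 + -1·-4 = 6
  a_8 = -1·6 + -1·3 + -1·-5 = -4
  a_9 = -1·-4 + -1·6 + -1·3 = -5
  a_10 = -1·-5 + -1·-4 + -1·6 = 3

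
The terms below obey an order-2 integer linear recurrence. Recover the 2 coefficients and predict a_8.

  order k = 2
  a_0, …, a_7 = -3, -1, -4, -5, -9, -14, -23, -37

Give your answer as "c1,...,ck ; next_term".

  a_2 = 1·-1 + 1·-3 = -4
  a_3 = 1·-4 + 1·-1 = -5
  a_4 = 1·-5 + 1·-4 = -9
  a_5 = 1·-9 + 1·-5 = -14
  a_6 = 1·-14 + 1·-9 = -23
  a_7 = 1·-23 + 1·-14 = -37
  a_8 = 1·-37 + 1·-23 = -60

1,1 ; -60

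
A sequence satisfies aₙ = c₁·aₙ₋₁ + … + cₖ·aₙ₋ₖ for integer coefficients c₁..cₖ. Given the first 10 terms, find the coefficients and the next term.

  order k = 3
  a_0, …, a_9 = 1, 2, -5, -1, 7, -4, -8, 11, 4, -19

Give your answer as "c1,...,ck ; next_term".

0,-1,1 ; 7

  a_3 = 0·-5 + -1·2 + 1·1 = -1
  a_4 = 0·-1 + -1·-5 + 1·2 = 7
  a_5 = 0·7 + -1·-1 + 1·-5 = -4
  a_6 = 0·-4 + -1·7 + 1·-1 = -8
  a_7 = 0·-8 + -1·-4 + 1·7 = 11
  a_8 = 0·11 + -1·-8 + 1·-4 = 4
  a_9 = 0·4 + -1·11 + 1·-8 = -19
  a_10 = 0·-19 + -1·4 + 1·11 = 7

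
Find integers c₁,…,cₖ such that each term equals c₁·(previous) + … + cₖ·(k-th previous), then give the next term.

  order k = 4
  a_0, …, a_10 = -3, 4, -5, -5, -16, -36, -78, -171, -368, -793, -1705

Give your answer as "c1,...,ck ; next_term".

2,1,-1,-1 ; -3664

  a_4 = 2·-5 + 1·-5 + -1·4 + -1·-3 = -16
  a_5 = 2·-16 + 1·-5 + -1·-5 + -1·4 = -36
  a_6 = 2·-36 + 1·-16 + -1·-5 + -1·-5 = -78
  a_7 = 2·-78 + 1·-36 + -1·-16 + -1·-5 = -171
  a_8 = 2·-171 + 1·-78 + -1·-36 + -1·-16 = -368
  a_9 = 2·-368 + 1·-171 + -1·-78 + -1·-36 = -793
  a_10 = 2·-793 + 1·-368 + -1·-171 + -1·-78 = -1705
  a_11 = 2·-1705 + 1·-793 + -1·-368 + -1·-171 = -3664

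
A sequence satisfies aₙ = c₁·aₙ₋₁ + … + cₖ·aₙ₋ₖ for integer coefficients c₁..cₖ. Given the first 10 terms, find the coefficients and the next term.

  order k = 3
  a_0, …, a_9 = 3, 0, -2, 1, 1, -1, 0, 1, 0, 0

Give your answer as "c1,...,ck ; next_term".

  a_3 = 1·-2 + 0·0 + 1·3 = 1
  a_4 = 1·1 + 0·-2 + 1·0 = 1
  a_5 = 1·1 + 0·1 + 1·-2 = -1
  a_6 = 1·-1 + 0·1 + 1·1 = 0
  a_7 = 1·0 + 0·-1 + 1·1 = 1
  a_8 = 1·1 + 0·0 + 1·-1 = 0
  a_9 = 1·0 + 0·1 + 1·0 = 0
  a_10 = 1·0 + 0·0 + 1·1 = 1

1,0,1 ; 1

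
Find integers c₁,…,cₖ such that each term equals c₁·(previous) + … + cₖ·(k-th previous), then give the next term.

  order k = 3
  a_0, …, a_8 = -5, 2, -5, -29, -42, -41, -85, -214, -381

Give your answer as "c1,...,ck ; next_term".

2,-2,3 ; -589

  a_3 = 2·-5 + -2·2 + 3·-5 = -29
  a_4 = 2·-29 + -2·-5 + 3·2 = -42
  a_5 = 2·-42 + -2·-29 + 3·-5 = -41
  a_6 = 2·-41 + -2·-42 + 3·-29 = -85
  a_7 = 2·-85 + -2·-41 + 3·-42 = -214
  a_8 = 2·-214 + -2·-85 + 3·-41 = -381
  a_9 = 2·-381 + -2·-214 + 3·-85 = -589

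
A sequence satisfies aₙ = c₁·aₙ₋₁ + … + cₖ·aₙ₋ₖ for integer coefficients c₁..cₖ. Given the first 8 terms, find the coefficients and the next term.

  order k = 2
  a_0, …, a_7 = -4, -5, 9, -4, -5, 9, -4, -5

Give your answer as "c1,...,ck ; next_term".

-1,-1 ; 9

  a_2 = -1·-5 + -1·-4 = 9
  a_3 = -1·9 + -1·-5 = -4
  a_4 = -1·-4 + -1·9 = -5
  a_5 = -1·-5 + -1·-4 = 9
  a_6 = -1·9 + -1·-5 = -4
  a_7 = -1·-4 + -1·9 = -5
  a_8 = -1·-5 + -1·-4 = 9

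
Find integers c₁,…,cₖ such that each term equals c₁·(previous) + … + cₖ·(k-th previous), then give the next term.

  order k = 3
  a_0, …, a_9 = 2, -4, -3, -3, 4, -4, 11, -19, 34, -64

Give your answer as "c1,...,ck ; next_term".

-1,1,-1 ; 117

  a_3 = -1·-3 + 1·-4 + -1·2 = -3
  a_4 = -1·-3 + 1·-3 + -1·-4 = 4
  a_5 = -1·4 + 1·-3 + -1·-3 = -4
  a_6 = -1·-4 + 1·4 + -1·-3 = 11
  a_7 = -1·11 + 1·-4 + -1·4 = -19
  a_8 = -1·-19 + 1·11 + -1·-4 = 34
  a_9 = -1·34 + 1·-19 + -1·11 = -64
  a_10 = -1·-64 + 1·34 + -1·-19 = 117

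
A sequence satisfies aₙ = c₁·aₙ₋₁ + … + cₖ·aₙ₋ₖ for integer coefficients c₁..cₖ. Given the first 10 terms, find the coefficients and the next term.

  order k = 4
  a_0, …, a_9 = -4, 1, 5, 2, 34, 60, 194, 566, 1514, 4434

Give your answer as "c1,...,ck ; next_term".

1,4,4,-2 ; 12366

  a_4 = 1·2 + 4·5 + 4·1 + -2·-4 = 34
  a_5 = 1·34 + 4·2 + 4·5 + -2·1 = 60
  a_6 = 1·60 + 4·34 + 4·2 + -2·5 = 194
  a_7 = 1·194 + 4·60 + 4·34 + -2·2 = 566
  a_8 = 1·566 + 4·194 + 4·60 + -2·34 = 1514
  a_9 = 1·1514 + 4·566 + 4·194 + -2·60 = 4434
  a_10 = 1·4434 + 4·1514 + 4·566 + -2·194 = 12366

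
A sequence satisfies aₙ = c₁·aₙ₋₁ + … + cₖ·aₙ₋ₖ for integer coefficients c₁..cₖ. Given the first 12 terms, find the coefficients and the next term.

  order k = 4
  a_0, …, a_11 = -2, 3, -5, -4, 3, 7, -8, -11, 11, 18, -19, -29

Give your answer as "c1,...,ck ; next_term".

0,-1,0,1 ; 30

  a_4 = 0·-4 + -1·-5 + 0·3 + 1·-2 = 3
  a_5 = 0·3 + -1·-4 + 0·-5 + 1·3 = 7
  a_6 = 0·7 + -1·3 + 0·-4 + 1·-5 = -8
  a_7 = 0·-8 + -1·7 + 0·3 + 1·-4 = -11
  a_8 = 0·-11 + -1·-8 + 0·7 + 1·3 = 11
  a_9 = 0·11 + -1·-11 + 0·-8 + 1·7 = 18
  a_10 = 0·18 + -1·11 + 0·-11 + 1·-8 = -19
  a_11 = 0·-19 + -1·18 + 0·11 + 1·-11 = -29
  a_12 = 0·-29 + -1·-19 + 0·18 + 1·11 = 30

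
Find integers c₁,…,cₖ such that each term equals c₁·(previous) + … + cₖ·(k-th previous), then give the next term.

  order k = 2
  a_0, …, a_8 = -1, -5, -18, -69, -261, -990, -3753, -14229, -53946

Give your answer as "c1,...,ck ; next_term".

3,3 ; -204525

  a_2 = 3·-5 + 3·-1 = -18
  a_3 = 3·-18 + 3·-5 = -69
  a_4 = 3·-69 + 3·-18 = -261
  a_5 = 3·-261 + 3·-69 = -990
  a_6 = 3·-990 + 3·-261 = -3753
  a_7 = 3·-3753 + 3·-990 = -14229
  a_8 = 3·-14229 + 3·-3753 = -53946
  a_9 = 3·-53946 + 3·-14229 = -204525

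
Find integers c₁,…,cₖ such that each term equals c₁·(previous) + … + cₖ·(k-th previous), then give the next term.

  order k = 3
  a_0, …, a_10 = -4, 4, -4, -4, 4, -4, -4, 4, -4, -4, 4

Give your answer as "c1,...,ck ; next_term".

  a_3 = 0·-4 + 0·4 + 1·-4 = -4
  a_4 = 0·-4 + 0·-4 + 1·4 = 4
  a_5 = 0·4 + 0·-4 + 1·-4 = -4
  a_6 = 0·-4 + 0·4 + 1·-4 = -4
  a_7 = 0·-4 + 0·-4 + 1·4 = 4
  a_8 = 0·4 + 0·-4 + 1·-4 = -4
  a_9 = 0·-4 + 0·4 + 1·-4 = -4
  a_10 = 0·-4 + 0·-4 + 1·4 = 4
  a_11 = 0·4 + 0·-4 + 1·-4 = -4

0,0,1 ; -4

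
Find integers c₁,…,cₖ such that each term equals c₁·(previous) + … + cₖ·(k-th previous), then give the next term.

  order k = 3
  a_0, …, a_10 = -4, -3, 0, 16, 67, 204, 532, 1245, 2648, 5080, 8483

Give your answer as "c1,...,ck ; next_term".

4,-4,-1 ; 10964

  a_3 = 4·0 + -4·-3 + -1·-4 = 16
  a_4 = 4·16 + -4·0 + -1·-3 = 67
  a_5 = 4·67 + -4·16 + -1·0 = 204
  a_6 = 4·204 + -4·67 + -1·16 = 532
  a_7 = 4·532 + -4·204 + -1·67 = 1245
  a_8 = 4·1245 + -4·532 + -1·204 = 2648
  a_9 = 4·2648 + -4·1245 + -1·532 = 5080
  a_10 = 4·5080 + -4·2648 + -1·1245 = 8483
  a_11 = 4·8483 + -4·5080 + -1·2648 = 10964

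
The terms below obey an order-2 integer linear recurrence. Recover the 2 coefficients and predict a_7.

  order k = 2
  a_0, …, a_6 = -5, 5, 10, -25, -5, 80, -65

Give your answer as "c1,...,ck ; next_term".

  a_2 = -1·5 + -3·-5 = 10
  a_3 = -1·10 + -3·5 = -25
  a_4 = -1·-25 + -3·10 = -5
  a_5 = -1·-5 + -3·-25 = 80
  a_6 = -1·80 + -3·-5 = -65
  a_7 = -1·-65 + -3·80 = -175

-1,-3 ; -175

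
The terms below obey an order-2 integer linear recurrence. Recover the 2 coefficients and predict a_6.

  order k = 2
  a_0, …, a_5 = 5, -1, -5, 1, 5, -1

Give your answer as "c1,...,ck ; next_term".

  a_2 = 0·-1 + -1·5 = -5
  a_3 = 0·-5 + -1·-1 = 1
  a_4 = 0·1 + -1·-5 = 5
  a_5 = 0·5 + -1·1 = -1
  a_6 = 0·-1 + -1·5 = -5

0,-1 ; -5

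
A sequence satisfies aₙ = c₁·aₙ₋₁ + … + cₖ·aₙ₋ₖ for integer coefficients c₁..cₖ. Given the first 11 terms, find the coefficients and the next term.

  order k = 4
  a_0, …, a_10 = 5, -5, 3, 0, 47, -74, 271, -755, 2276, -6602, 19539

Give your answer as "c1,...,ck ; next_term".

  a_4 = -1·0 + 4·3 + -4·-5 + 3·5 = 47
  a_5 = -1·47 + 4·0 + -4·3 + 3·-5 = -74
  a_6 = -1·-74 + 4·47 + -4·0 + 3·3 = 271
  a_7 = -1·271 + 4·-74 + -4·47 + 3·0 = -755
  a_8 = -1·-755 + 4·271 + -4·-74 + 3·47 = 2276
  a_9 = -1·2276 + 4·-755 + -4·271 + 3·-74 = -6602
  a_10 = -1·-6602 + 4·2276 + -4·-755 + 3·271 = 19539
  a_11 = -1·19539 + 4·-6602 + -4·2276 + 3·-755 = -57316

-1,4,-4,3 ; -57316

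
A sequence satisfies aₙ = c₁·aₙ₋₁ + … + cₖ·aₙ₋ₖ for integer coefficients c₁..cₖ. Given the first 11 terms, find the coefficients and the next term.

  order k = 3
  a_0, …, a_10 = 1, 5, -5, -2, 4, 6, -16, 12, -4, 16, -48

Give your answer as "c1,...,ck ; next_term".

  a_3 = -2·-5 + -2·5 + -2·1 = -2
  a_4 = -2·-2 + -2·-5 + -2·5 = 4
  a_5 = -2·4 + -2·-2 + -2·-5 = 6
  a_6 = -2·6 + -2·4 + -2·-2 = -16
  a_7 = -2·-16 + -2·6 + -2·4 = 12
  a_8 = -2·12 + -2·-16 + -2·6 = -4
  a_9 = -2·-4 + -2·12 + -2·-16 = 16
  a_10 = -2·16 + -2·-4 + -2·12 = -48
  a_11 = -2·-48 + -2·16 + -2·-4 = 72

-2,-2,-2 ; 72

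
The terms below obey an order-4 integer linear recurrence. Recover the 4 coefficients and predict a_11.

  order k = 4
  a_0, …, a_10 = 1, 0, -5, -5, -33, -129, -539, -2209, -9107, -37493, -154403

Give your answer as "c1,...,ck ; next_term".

3,4,2,2 ; -635813

  a_4 = 3·-5 + 4·-5 + 2·0 + 2·1 = -33
  a_5 = 3·-33 + 4·-5 + 2·-5 + 2·0 = -129
  a_6 = 3·-129 + 4·-33 + 2·-5 + 2·-5 = -539
  a_7 = 3·-539 + 4·-129 + 2·-33 + 2·-5 = -2209
  a_8 = 3·-2209 + 4·-539 + 2·-129 + 2·-33 = -9107
  a_9 = 3·-9107 + 4·-2209 + 2·-539 + 2·-129 = -37493
  a_10 = 3·-37493 + 4·-9107 + 2·-2209 + 2·-539 = -154403
  a_11 = 3·-154403 + 4·-37493 + 2·-9107 + 2·-2209 = -635813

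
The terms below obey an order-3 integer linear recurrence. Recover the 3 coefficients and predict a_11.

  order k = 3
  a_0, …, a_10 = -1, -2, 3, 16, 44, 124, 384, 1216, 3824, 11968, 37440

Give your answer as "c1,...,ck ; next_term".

  a_3 = 4·3 + -4·-2 + 4·-1 = 16
  a_4 = 4·16 + -4·3 + 4·-2 = 44
  a_5 = 4·44 + -4·16 + 4·3 = 124
  a_6 = 4·124 + -4·44 + 4·16 = 384
  a_7 = 4·384 + -4·124 + 4·44 = 1216
  a_8 = 4·1216 + -4·384 + 4·124 = 3824
  a_9 = 4·3824 + -4·1216 + 4·384 = 11968
  a_10 = 4·11968 + -4·3824 + 4·1216 = 37440
  a_11 = 4·37440 + -4·11968 + 4·3824 = 117184

4,-4,4 ; 117184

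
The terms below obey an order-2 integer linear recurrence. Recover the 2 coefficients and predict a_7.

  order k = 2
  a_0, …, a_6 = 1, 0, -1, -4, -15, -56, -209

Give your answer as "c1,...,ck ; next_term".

  a_2 = 4·0 + -1·1 = -1
  a_3 = 4·-1 + -1·0 = -4
  a_4 = 4·-4 + -1·-1 = -15
  a_5 = 4·-15 + -1·-4 = -56
  a_6 = 4·-56 + -1·-15 = -209
  a_7 = 4·-209 + -1·-56 = -780

4,-1 ; -780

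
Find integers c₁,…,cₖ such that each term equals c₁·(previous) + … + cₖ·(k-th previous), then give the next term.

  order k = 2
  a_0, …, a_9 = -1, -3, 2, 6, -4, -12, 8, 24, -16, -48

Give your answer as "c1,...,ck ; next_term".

  a_2 = 0·-3 + -2·-1 = 2
  a_3 = 0·2 + -2·-3 = 6
  a_4 = 0·6 + -2·2 = -4
  a_5 = 0·-4 + -2·6 = -12
  a_6 = 0·-12 + -2·-4 = 8
  a_7 = 0·8 + -2·-12 = 24
  a_8 = 0·24 + -2·8 = -16
  a_9 = 0·-16 + -2·24 = -48
  a_10 = 0·-48 + -2·-16 = 32

0,-2 ; 32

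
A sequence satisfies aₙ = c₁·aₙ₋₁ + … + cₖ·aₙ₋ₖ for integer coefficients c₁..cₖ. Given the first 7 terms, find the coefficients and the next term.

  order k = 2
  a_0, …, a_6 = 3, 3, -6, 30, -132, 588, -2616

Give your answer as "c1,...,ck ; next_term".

-4,2 ; 11640

  a_2 = -4·3 + 2·3 = -6
  a_3 = -4·-6 + 2·3 = 30
  a_4 = -4·30 + 2·-6 = -132
  a_5 = -4·-132 + 2·30 = 588
  a_6 = -4·588 + 2·-132 = -2616
  a_7 = -4·-2616 + 2·588 = 11640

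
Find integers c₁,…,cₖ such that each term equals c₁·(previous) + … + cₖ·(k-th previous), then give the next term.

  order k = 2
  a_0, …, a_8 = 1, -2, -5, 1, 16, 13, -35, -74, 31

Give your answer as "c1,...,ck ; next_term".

1,-3 ; 253

  a_2 = 1·-2 + -3·1 = -5
  a_3 = 1·-5 + -3·-2 = 1
  a_4 = 1·1 + -3·-5 = 16
  a_5 = 1·16 + -3·1 = 13
  a_6 = 1·13 + -3·16 = -35
  a_7 = 1·-35 + -3·13 = -74
  a_8 = 1·-74 + -3·-35 = 31
  a_9 = 1·31 + -3·-74 = 253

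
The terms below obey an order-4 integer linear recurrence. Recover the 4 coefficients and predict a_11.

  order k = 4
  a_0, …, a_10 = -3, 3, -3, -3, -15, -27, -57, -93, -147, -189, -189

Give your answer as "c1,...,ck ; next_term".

2,1,-3,-1 ; -33

  a_4 = 2·-3 + 1·-3 + -3·3 + -1·-3 = -15
  a_5 = 2·-15 + 1·-3 + -3·-3 + -1·3 = -27
  a_6 = 2·-27 + 1·-15 + -3·-3 + -1·-3 = -57
  a_7 = 2·-57 + 1·-27 + -3·-15 + -1·-3 = -93
  a_8 = 2·-93 + 1·-57 + -3·-27 + -1·-15 = -147
  a_9 = 2·-147 + 1·-93 + -3·-57 + -1·-27 = -189
  a_10 = 2·-189 + 1·-147 + -3·-93 + -1·-57 = -189
  a_11 = 2·-189 + 1·-189 + -3·-147 + -1·-93 = -33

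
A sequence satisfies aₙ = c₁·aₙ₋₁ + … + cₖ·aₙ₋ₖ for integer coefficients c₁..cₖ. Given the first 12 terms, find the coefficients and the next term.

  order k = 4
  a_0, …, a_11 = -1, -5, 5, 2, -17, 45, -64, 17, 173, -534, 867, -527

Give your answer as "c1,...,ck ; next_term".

-2,-2,1,-2 ; -1560

  a_4 = -2·2 + -2·5 + 1·-5 + -2·-1 = -17
  a_5 = -2·-17 + -2·2 + 1·5 + -2·-5 = 45
  a_6 = -2·45 + -2·-17 + 1·2 + -2·5 = -64
  a_7 = -2·-64 + -2·45 + 1·-17 + -2·2 = 17
  a_8 = -2·17 + -2·-64 + 1·45 + -2·-17 = 173
  a_9 = -2·173 + -2·17 + 1·-64 + -2·45 = -534
  a_10 = -2·-534 + -2·173 + 1·17 + -2·-64 = 867
  a_11 = -2·867 + -2·-534 + 1·173 + -2·17 = -527
  a_12 = -2·-527 + -2·867 + 1·-534 + -2·173 = -1560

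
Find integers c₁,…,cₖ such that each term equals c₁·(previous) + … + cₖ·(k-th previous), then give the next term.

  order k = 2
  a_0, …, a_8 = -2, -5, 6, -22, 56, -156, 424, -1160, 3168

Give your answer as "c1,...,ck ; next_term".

  a_2 = -2·-5 + 2·-2 = 6
  a_3 = -2·6 + 2·-5 = -22
  a_4 = -2·-22 + 2·6 = 56
  a_5 = -2·56 + 2·-22 = -156
  a_6 = -2·-156 + 2·56 = 424
  a_7 = -2·424 + 2·-156 = -1160
  a_8 = -2·-1160 + 2·424 = 3168
  a_9 = -2·3168 + 2·-1160 = -8656

-2,2 ; -8656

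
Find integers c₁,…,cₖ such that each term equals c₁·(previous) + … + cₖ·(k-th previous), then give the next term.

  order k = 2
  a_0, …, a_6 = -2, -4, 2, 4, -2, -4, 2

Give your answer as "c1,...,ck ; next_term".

  a_2 = 0·-4 + -1·-2 = 2
  a_3 = 0·2 + -1·-4 = 4
  a_4 = 0·4 + -1·2 = -2
  a_5 = 0·-2 + -1·4 = -4
  a_6 = 0·-4 + -1·-2 = 2
  a_7 = 0·2 + -1·-4 = 4

0,-1 ; 4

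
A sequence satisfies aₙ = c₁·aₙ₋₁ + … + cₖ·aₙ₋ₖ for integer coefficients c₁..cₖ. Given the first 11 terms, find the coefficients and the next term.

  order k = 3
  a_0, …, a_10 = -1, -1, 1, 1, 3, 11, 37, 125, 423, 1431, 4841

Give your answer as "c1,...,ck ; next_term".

  a_3 = 3·1 + 1·-1 + 1·-1 = 1
  a_4 = 3·1 + 1·1 + 1·-1 = 3
  a_5 = 3·3 + 1·1 + 1·1 = 11
  a_6 = 3·11 + 1·3 + 1·1 = 37
  a_7 = 3·37 + 1·11 + 1·3 = 125
  a_8 = 3·125 + 1·37 + 1·11 = 423
  a_9 = 3·423 + 1·125 + 1·37 = 1431
  a_10 = 3·1431 + 1·423 + 1·125 = 4841
  a_11 = 3·4841 + 1·1431 + 1·423 = 16377

3,1,1 ; 16377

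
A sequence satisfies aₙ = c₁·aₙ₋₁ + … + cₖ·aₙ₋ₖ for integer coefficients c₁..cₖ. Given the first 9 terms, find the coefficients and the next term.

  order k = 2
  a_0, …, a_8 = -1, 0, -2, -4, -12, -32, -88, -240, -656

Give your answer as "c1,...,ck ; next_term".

  a_2 = 2·0 + 2·-1 = -2
  a_3 = 2·-2 + 2·0 = -4
  a_4 = 2·-4 + 2·-2 = -12
  a_5 = 2·-12 + 2·-4 = -32
  a_6 = 2·-32 + 2·-12 = -88
  a_7 = 2·-88 + 2·-32 = -240
  a_8 = 2·-240 + 2·-88 = -656
  a_9 = 2·-656 + 2·-240 = -1792

2,2 ; -1792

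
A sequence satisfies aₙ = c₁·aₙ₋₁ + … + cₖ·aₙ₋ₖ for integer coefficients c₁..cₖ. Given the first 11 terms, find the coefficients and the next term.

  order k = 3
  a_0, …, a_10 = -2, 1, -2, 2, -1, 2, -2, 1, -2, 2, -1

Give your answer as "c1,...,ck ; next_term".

  a_3 = 0·-2 + 0·1 + -1·-2 = 2
  a_4 = 0·2 + 0·-2 + -1·1 = -1
  a_5 = 0·-1 + 0·2 + -1·-2 = 2
  a_6 = 0·2 + 0·-1 + -1·2 = -2
  a_7 = 0·-2 + 0·2 + -1·-1 = 1
  a_8 = 0·1 + 0·-2 + -1·2 = -2
  a_9 = 0·-2 + 0·1 + -1·-2 = 2
  a_10 = 0·2 + 0·-2 + -1·1 = -1
  a_11 = 0·-1 + 0·2 + -1·-2 = 2

0,0,-1 ; 2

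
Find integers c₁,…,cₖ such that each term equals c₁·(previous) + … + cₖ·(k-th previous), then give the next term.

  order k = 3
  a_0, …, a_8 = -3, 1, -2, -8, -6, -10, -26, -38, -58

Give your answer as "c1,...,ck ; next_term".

1,0,2 ; -110

  a_3 = 1·-2 + 0·1 + 2·-3 = -8
  a_4 = 1·-8 + 0·-2 + 2·1 = -6
  a_5 = 1·-6 + 0·-8 + 2·-2 = -10
  a_6 = 1·-10 + 0·-6 + 2·-8 = -26
  a_7 = 1·-26 + 0·-10 + 2·-6 = -38
  a_8 = 1·-38 + 0·-26 + 2·-10 = -58
  a_9 = 1·-58 + 0·-38 + 2·-26 = -110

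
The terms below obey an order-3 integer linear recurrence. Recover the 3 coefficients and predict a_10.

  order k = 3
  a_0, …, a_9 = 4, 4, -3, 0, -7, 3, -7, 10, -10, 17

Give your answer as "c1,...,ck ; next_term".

  a_3 = 0·-3 + 1·4 + -1·4 = 0
  a_4 = 0·0 + 1·-3 + -1·4 = -7
  a_5 = 0·-7 + 1·0 + -1·-3 = 3
  a_6 = 0·3 + 1·-7 + -1·0 = -7
  a_7 = 0·-7 + 1·3 + -1·-7 = 10
  a_8 = 0·10 + 1·-7 + -1·3 = -10
  a_9 = 0·-10 + 1·10 + -1·-7 = 17
  a_10 = 0·17 + 1·-10 + -1·10 = -20

0,1,-1 ; -20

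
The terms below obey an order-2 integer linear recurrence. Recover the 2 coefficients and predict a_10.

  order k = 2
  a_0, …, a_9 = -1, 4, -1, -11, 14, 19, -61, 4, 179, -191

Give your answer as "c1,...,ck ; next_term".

  a_2 = -1·4 + -3·-1 = -1
  a_3 = -1·-1 + -3·4 = -11
  a_4 = -1·-11 + -3·-1 = 14
  a_5 = -1·14 + -3·-11 = 19
  a_6 = -1·19 + -3·14 = -61
  a_7 = -1·-61 + -3·19 = 4
  a_8 = -1·4 + -3·-61 = 179
  a_9 = -1·179 + -3·4 = -191
  a_10 = -1·-191 + -3·179 = -346

-1,-3 ; -346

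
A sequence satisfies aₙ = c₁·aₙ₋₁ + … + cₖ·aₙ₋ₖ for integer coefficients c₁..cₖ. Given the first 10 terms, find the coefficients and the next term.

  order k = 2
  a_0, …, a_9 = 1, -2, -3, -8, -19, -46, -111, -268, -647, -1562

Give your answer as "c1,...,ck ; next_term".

2,1 ; -3771

  a_2 = 2·-2 + 1·1 = -3
  a_3 = 2·-3 + 1·-2 = -8
  a_4 = 2·-8 + 1·-3 = -19
  a_5 = 2·-19 + 1·-8 = -46
  a_6 = 2·-46 + 1·-19 = -111
  a_7 = 2·-111 + 1·-46 = -268
  a_8 = 2·-268 + 1·-111 = -647
  a_9 = 2·-647 + 1·-268 = -1562
  a_10 = 2·-1562 + 1·-647 = -3771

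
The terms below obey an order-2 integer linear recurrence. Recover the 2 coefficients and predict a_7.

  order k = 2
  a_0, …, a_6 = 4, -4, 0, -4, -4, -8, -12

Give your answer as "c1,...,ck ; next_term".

1,1 ; -20

  a_2 = 1·-4 + 1·4 = 0
  a_3 = 1·0 + 1·-4 = -4
  a_4 = 1·-4 + 1·0 = -4
  a_5 = 1·-4 + 1·-4 = -8
  a_6 = 1·-8 + 1·-4 = -12
  a_7 = 1·-12 + 1·-8 = -20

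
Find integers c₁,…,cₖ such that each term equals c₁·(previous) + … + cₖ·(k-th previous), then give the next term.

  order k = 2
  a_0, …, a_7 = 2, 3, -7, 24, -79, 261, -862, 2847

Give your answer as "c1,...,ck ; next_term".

  a_2 = -3·3 + 1·2 = -7
  a_3 = -3·-7 + 1·3 = 24
  a_4 = -3·24 + 1·-7 = -79
  a_5 = -3·-79 + 1·24 = 261
  a_6 = -3·261 + 1·-79 = -862
  a_7 = -3·-862 + 1·261 = 2847
  a_8 = -3·2847 + 1·-862 = -9403

-3,1 ; -9403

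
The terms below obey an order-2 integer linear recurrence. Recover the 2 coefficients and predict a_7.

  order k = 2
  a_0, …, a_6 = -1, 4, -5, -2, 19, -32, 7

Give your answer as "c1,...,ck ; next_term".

  a_2 = -2·4 + -3·-1 = -5
  a_3 = -2·-5 + -3·4 = -2
  a_4 = -2·-2 + -3·-5 = 19
  a_5 = -2·19 + -3·-2 = -32
  a_6 = -2·-32 + -3·19 = 7
  a_7 = -2·7 + -3·-32 = 82

-2,-3 ; 82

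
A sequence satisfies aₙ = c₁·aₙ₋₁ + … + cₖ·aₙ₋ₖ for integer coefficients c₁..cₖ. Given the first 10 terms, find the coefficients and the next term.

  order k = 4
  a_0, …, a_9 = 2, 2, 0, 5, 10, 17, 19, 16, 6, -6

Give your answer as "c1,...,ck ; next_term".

  a_4 = 2·5 + -1·0 + -1·2 + 1·2 = 10
  a_5 = 2·10 + -1·5 + -1·0 + 1·2 = 17
  a_6 = 2·17 + -1·10 + -1·5 + 1·0 = 19
  a_7 = 2·19 + -1·17 + -1·10 + 1·5 = 16
  a_8 = 2·16 + -1·19 + -1·17 + 1·10 = 6
  a_9 = 2·6 + -1·16 + -1·19 + 1·17 = -6
  a_10 = 2·-6 + -1·6 + -1·16 + 1·19 = -15

2,-1,-1,1 ; -15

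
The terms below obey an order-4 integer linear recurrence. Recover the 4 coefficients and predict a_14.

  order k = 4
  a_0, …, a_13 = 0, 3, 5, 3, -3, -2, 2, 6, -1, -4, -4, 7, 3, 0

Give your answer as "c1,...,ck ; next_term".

0,0,-1,1 ; -11

  a_4 = 0·3 + 0·5 + -1·3 + 1·0 = -3
  a_5 = 0·-3 + 0·3 + -1·5 + 1·3 = -2
  a_6 = 0·-2 + 0·-3 + -1·3 + 1·5 = 2
  a_7 = 0·2 + 0·-2 + -1·-3 + 1·3 = 6
  a_8 = 0·6 + 0·2 + -1·-2 + 1·-3 = -1
  a_9 = 0·-1 + 0·6 + -1·2 + 1·-2 = -4
  a_10 = 0·-4 + 0·-1 + -1·6 + 1·2 = -4
  a_11 = 0·-4 + 0·-4 + -1·-1 + 1·6 = 7
  a_12 = 0·7 + 0·-4 + -1·-4 + 1·-1 = 3
  a_13 = 0·3 + 0·7 + -1·-4 + 1·-4 = 0
  a_14 = 0·0 + 0·3 + -1·7 + 1·-4 = -11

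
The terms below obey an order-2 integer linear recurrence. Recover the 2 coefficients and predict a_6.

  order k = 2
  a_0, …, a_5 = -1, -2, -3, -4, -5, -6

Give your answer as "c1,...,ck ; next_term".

  a_2 = 2·-2 + -1·-1 = -3
  a_3 = 2·-3 + -1·-2 = -4
  a_4 = 2·-4 + -1·-3 = -5
  a_5 = 2·-5 + -1·-4 = -6
  a_6 = 2·-6 + -1·-5 = -7

2,-1 ; -7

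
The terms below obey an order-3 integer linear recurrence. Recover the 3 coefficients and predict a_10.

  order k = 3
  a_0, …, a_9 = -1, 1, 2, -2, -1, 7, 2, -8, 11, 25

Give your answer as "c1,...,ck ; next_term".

1,-1,3 ; -10

  a_3 = 1·2 + -1·1 + 3·-1 = -2
  a_4 = 1·-2 + -1·2 + 3·1 = -1
  a_5 = 1·-1 + -1·-2 + 3·2 = 7
  a_6 = 1·7 + -1·-1 + 3·-2 = 2
  a_7 = 1·2 + -1·7 + 3·-1 = -8
  a_8 = 1·-8 + -1·2 + 3·7 = 11
  a_9 = 1·11 + -1·-8 + 3·2 = 25
  a_10 = 1·25 + -1·11 + 3·-8 = -10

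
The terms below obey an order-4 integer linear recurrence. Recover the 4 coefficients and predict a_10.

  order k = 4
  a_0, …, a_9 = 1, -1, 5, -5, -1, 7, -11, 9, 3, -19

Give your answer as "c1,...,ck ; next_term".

-1,-1,0,-1 ; 27

  a_4 = -1·-5 + -1·5 + 0·-1 + -1·1 = -1
  a_5 = -1·-1 + -1·-5 + 0·5 + -1·-1 = 7
  a_6 = -1·7 + -1·-1 + 0·-5 + -1·5 = -11
  a_7 = -1·-11 + -1·7 + 0·-1 + -1·-5 = 9
  a_8 = -1·9 + -1·-11 + 0·7 + -1·-1 = 3
  a_9 = -1·3 + -1·9 + 0·-11 + -1·7 = -19
  a_10 = -1·-19 + -1·3 + 0·9 + -1·-11 = 27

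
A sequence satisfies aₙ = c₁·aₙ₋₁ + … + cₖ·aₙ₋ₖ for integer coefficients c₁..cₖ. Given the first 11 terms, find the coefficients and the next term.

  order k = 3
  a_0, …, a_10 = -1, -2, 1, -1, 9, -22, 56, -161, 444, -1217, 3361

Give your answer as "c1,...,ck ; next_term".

-2,1,-3 ; -9271

  a_3 = -2·1 + 1·-2 + -3·-1 = -1
  a_4 = -2·-1 + 1·1 + -3·-2 = 9
  a_5 = -2·9 + 1·-1 + -3·1 = -22
  a_6 = -2·-22 + 1·9 + -3·-1 = 56
  a_7 = -2·56 + 1·-22 + -3·9 = -161
  a_8 = -2·-161 + 1·56 + -3·-22 = 444
  a_9 = -2·444 + 1·-161 + -3·56 = -1217
  a_10 = -2·-1217 + 1·444 + -3·-161 = 3361
  a_11 = -2·3361 + 1·-1217 + -3·444 = -9271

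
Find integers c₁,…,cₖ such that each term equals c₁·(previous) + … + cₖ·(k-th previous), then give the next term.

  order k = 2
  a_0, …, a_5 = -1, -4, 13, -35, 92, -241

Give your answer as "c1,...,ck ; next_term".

  a_2 = -3·-4 + -1·-1 = 13
  a_3 = -3·13 + -1·-4 = -35
  a_4 = -3·-35 + -1·13 = 92
  a_5 = -3·92 + -1·-35 = -241
  a_6 = -3·-241 + -1·92 = 631

-3,-1 ; 631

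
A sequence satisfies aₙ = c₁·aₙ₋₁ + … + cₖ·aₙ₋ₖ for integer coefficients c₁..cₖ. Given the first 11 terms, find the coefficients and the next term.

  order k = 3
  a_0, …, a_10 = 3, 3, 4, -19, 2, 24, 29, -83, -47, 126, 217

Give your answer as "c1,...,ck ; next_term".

-1,-2,-3 ; -328

  a_3 = -1·4 + -2·3 + -3·3 = -19
  a_4 = -1·-19 + -2·4 + -3·3 = 2
  a_5 = -1·2 + -2·-19 + -3·4 = 24
  a_6 = -1·24 + -2·2 + -3·-19 = 29
  a_7 = -1·29 + -2·24 + -3·2 = -83
  a_8 = -1·-83 + -2·29 + -3·24 = -47
  a_9 = -1·-47 + -2·-83 + -3·29 = 126
  a_10 = -1·126 + -2·-47 + -3·-83 = 217
  a_11 = -1·217 + -2·126 + -3·-47 = -328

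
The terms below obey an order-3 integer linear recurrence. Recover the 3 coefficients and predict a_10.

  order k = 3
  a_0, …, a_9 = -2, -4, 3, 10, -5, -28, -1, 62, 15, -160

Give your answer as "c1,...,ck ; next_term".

  a_3 = 2·3 + -3·-4 + 4·-2 = 10
  a_4 = 2·10 + -3·3 + 4·-4 = -5
  a_5 = 2·-5 + -3·10 + 4·3 = -28
  a_6 = 2·-28 + -3·-5 + 4·10 = -1
  a_7 = 2·-1 + -3·-28 + 4·-5 = 62
  a_8 = 2·62 + -3·-1 + 4·-28 = 15
  a_9 = 2·15 + -3·62 + 4·-1 = -160
  a_10 = 2·-160 + -3·15 + 4·62 = -117

2,-3,4 ; -117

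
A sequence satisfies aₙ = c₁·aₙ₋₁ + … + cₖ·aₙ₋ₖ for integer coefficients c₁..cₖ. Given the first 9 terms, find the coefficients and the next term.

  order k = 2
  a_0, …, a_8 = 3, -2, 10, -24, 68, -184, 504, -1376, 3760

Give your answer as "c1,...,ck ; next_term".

-2,2 ; -10272

  a_2 = -2·-2 + 2·3 = 10
  a_3 = -2·10 + 2·-2 = -24
  a_4 = -2·-24 + 2·10 = 68
  a_5 = -2·68 + 2·-24 = -184
  a_6 = -2·-184 + 2·68 = 504
  a_7 = -2·504 + 2·-184 = -1376
  a_8 = -2·-1376 + 2·504 = 3760
  a_9 = -2·3760 + 2·-1376 = -10272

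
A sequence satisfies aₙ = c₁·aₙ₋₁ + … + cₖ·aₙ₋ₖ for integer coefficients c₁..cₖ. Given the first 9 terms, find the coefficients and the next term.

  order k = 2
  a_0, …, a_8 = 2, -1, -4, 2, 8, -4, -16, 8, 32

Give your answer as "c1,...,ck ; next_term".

  a_2 = 0·-1 + -2·2 = -4
  a_3 = 0·-4 + -2·-1 = 2
  a_4 = 0·2 + -2·-4 = 8
  a_5 = 0·8 + -2·2 = -4
  a_6 = 0·-4 + -2·8 = -16
  a_7 = 0·-16 + -2·-4 = 8
  a_8 = 0·8 + -2·-16 = 32
  a_9 = 0·32 + -2·8 = -16

0,-2 ; -16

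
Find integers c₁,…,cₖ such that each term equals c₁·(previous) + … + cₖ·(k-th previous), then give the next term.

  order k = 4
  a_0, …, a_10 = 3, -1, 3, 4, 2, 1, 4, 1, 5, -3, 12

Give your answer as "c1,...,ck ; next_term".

-1,1,0,1 ; -14

  a_4 = -1·4 + 1·3 + 0·-1 + 1·3 = 2
  a_5 = -1·2 + 1·4 + 0·3 + 1·-1 = 1
  a_6 = -1·1 + 1·2 + 0·4 + 1·3 = 4
  a_7 = -1·4 + 1·1 + 0·2 + 1·4 = 1
  a_8 = -1·1 + 1·4 + 0·1 + 1·2 = 5
  a_9 = -1·5 + 1·1 + 0·4 + 1·1 = -3
  a_10 = -1·-3 + 1·5 + 0·1 + 1·4 = 12
  a_11 = -1·12 + 1·-3 + 0·5 + 1·1 = -14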